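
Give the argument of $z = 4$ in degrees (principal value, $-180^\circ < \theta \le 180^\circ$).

b = 0 and a > 0, so z lies on the positive real axis: θ = 0°


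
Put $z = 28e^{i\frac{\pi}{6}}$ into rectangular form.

a = r cos θ = 28 * sqrt(3)/2 = 14*sqrt(3)
b = r sin θ = 28 * 1/2 = 14
z = 14*sqrt(3) + 14i


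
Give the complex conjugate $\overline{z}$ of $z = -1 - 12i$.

If z = a + bi, then conjugate(z) = a - bi
conjugate(-1 - 12i) = -1 + 12i


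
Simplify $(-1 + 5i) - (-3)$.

(-1 - (-3)) + (5 - 0)i = 2 + 5i


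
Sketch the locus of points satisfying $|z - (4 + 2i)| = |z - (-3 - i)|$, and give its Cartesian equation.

|z - z1| = |z - z2| means z is equidistant from z1 and z2,
i.e. the perpendicular bisector of the segment from (4, 2) to (-3, -1) (midpoint (1/2, 1/2)).
With z = x + yi, square both sides:
(x - 4)^2 + (y - 2)^2 = (x - (-3))^2 + (y - (-1))^2
The x^2 and y^2 terms cancel: -14x + (-6)y = 10 - 20 = -10
Simplify: 7x + 3y = 5
Locus: Perpendicular bisector of the segment from (4, 2) to (-3, -1): the line 7x + 3y = 5


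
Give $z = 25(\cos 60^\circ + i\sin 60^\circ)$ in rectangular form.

a = r cos θ = 25 * 1/2 = 25/2
b = r sin θ = 25 * sqrt(3)/2 = 25*sqrt(3)/2
z = 25/2 + (25*sqrt(3)/2)i


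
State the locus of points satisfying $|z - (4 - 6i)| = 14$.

|z - z0| = r describes a circle centered at z0 with radius r
Here z0 = 4 - 6i and r = 14
Locus: Circle centered at (4, -6) with radius 14


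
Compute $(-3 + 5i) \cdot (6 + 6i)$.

(a1*a2 - b1*b2) + (a1*b2 + b1*a2)i
= (-18 - 30) + (-18 + 30)i
= -48 + 12i


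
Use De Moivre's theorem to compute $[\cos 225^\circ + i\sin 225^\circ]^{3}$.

By De Moivre: z^n = r^n(cos(nθ) + i sin(nθ))
= 1^3(cos(3*225°) + i sin(3*225°))
= 1(cos 315° + i sin 315°)
= sqrt(2)/2 - (sqrt(2)/2)i


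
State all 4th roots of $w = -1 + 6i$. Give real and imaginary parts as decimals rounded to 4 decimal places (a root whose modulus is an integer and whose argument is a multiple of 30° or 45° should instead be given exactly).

|w| = sqrt(37) ≈ 6.082763, arg(w) ≈ 99.462322°
Root modulus = sqrt(37)^(1/4) ≈ 1.570454
Root arguments: θ_k = (arg(w) + 360°k)/4 for k = 0, 1, ..., 3
Compute each root as (root modulus)(cos θ_k + i sin θ_k) using full-precision intermediates, then round to 4 decimal places.
Roots: 1.4249 + 0.6604i, -0.6604 + 1.4249i, -1.4249 - 0.6604i, 0.6604 - 1.4249i


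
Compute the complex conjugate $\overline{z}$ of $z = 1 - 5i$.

If z = a + bi, then conjugate(z) = a - bi
conjugate(1 - 5i) = 1 + 5i


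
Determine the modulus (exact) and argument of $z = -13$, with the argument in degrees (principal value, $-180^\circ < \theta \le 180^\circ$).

|z| = sqrt((-13)^2 + 0^2) = 13
b = 0 and a < 0, so z lies on the negative real axis: arg(z) = 180°


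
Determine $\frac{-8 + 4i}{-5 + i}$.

Multiply numerator and denominator by conjugate (-5 - i):
= (-8 + 4i)(-5 - i) / ((-5)^2 + 1^2)
= (44 - 12i) / 26
Divide through by 2: (22 - 6i) / 13
= 22/13 - (6/13)i


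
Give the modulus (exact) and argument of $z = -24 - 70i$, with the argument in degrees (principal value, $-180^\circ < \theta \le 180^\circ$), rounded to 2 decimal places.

|z| = sqrt((-24)^2 + (-70)^2) = 74
arg(z) = arctan(b/a) = arctan(-70/-24) (quadrant-adjusted) = -108.92°


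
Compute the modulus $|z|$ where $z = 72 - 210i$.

|z| = sqrt(a^2 + b^2) = sqrt(72^2 + (-210)^2) = sqrt(49284) = 222


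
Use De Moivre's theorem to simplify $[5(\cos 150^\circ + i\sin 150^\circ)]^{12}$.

By De Moivre: z^n = r^n(cos(nθ) + i sin(nθ))
= 5^12(cos(12*150°) + i sin(12*150°))
= 244140625(cos 0° + i sin 0°)
= 244140625


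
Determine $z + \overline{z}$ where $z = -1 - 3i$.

z + conjugate(z) = (a + bi) + (a - bi) = 2a
= 2 * (-1) = -2


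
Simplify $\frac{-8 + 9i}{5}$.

Divisor is real, so divide each part by 5:
= -8/5 + (9/5)i


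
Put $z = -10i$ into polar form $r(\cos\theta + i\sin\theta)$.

r = |z| = sqrt(a^2 + b^2) = sqrt((0)^2 + (-10)^2) = sqrt(0 + 100) = sqrt(100) = 10
a = 0 and b < 0, so z lies on the negative imaginary axis: θ = 270°
z = 10(cos 270° + i sin 270°)


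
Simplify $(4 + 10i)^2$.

(a + bi)^2 = a^2 - b^2 + 2abi
= 4^2 - 10^2 + 2*4*10i
= -84 + 80i


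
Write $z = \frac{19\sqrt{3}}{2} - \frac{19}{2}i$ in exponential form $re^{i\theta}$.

r = |z| = sqrt((19*sqrt(3)/2)^2 + (-19/2)^2) = sqrt(1083/4 + 361/4) = sqrt(361) = 19
θ = arctan(b/a) = arctan(-9.5/16.4545) (quadrant-adjusted) = -30° = -π/6
z = 19e^(-i*π/6)


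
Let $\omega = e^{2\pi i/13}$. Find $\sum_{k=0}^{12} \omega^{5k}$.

Let ζ = ω^5 = e^(2πi·5/13). Since 13 ∤ 5, ζ ≠ 1.
Sum = Σ_{k=0}^{12} ζ^k = (ζ^13 - 1)/(ζ - 1) = (ω^{5·13} - 1)/(ζ - 1) = (1 - 1)/(ζ - 1) = 0


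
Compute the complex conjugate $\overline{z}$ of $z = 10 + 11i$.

If z = a + bi, then conjugate(z) = a - bi
conjugate(10 + 11i) = 10 - 11i


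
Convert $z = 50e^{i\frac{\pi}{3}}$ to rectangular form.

a = r cos θ = 50 * 1/2 = 25
b = r sin θ = 50 * sqrt(3)/2 = 25*sqrt(3)
z = 25 + 25*sqrt(3)i


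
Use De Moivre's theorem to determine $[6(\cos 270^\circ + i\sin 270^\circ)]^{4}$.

By De Moivre: z^n = r^n(cos(nθ) + i sin(nθ))
= 6^4(cos(4*270°) + i sin(4*270°))
= 1296(cos 0° + i sin 0°)
= 1296


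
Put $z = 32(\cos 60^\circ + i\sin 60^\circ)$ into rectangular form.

a = r cos θ = 32 * 1/2 = 16
b = r sin θ = 32 * sqrt(3)/2 = 16*sqrt(3)
z = 16 + 16*sqrt(3)i


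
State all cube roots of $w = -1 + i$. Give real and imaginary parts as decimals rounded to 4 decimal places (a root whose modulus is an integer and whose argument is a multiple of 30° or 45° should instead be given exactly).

|w| = sqrt(2) ≈ 1.414214, arg(w) = 135°
Root modulus = sqrt(2)^(1/3) ≈ 1.122462
Root arguments: θ_k = (135° + 360°k)/3 for k = 0, 1, ..., 2
Compute each root as (root modulus)(cos θ_k + i sin θ_k) using full-precision intermediates, then round to 4 decimal places.
Roots: 0.7937 + 0.7937i, -1.0842 + 0.2905i, 0.2905 - 1.0842i


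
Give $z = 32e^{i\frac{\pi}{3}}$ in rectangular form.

a = r cos θ = 32 * 1/2 = 16
b = r sin θ = 32 * sqrt(3)/2 = 16*sqrt(3)
z = 16 + 16*sqrt(3)i


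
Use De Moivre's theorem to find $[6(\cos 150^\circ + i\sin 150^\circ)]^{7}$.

By De Moivre: z^n = r^n(cos(nθ) + i sin(nθ))
= 6^7(cos(7*150°) + i sin(7*150°))
= 279936(cos 330° + i sin 330°)
= 139968*sqrt(3) - 139968i


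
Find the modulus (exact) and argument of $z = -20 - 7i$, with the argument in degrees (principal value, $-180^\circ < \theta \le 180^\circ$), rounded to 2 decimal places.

|z| = sqrt((-20)^2 + (-7)^2) = sqrt(449)
arg(z) = arctan(b/a) = arctan(-7/-20) (quadrant-adjusted) = -160.71°


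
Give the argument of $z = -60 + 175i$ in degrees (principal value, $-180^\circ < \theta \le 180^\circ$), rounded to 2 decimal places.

θ = arctan(b/a) = arctan(175/-60) (quadrant-adjusted) = 108.92°


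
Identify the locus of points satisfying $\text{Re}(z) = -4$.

Re(z) = x where z = x + yi; the equation x = -4 is satisfied by all points with that x-coordinate
Locus: Vertical line x = -4


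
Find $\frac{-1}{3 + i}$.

Multiply numerator and denominator by conjugate (3 - i):
= (-1)(3 - i) / (3^2 + 1^2)
= (-3 + i) / 10
= -3/10 + (1/10)i


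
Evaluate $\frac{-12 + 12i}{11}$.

Divisor is real, so divide each part by 11:
= -12/11 + (12/11)i


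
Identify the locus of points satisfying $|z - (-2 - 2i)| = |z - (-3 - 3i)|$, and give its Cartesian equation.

|z - z1| = |z - z2| means z is equidistant from z1 and z2,
i.e. the perpendicular bisector of the segment from (-2, -2) to (-3, -3) (midpoint (-5/2, -5/2)).
With z = x + yi, square both sides:
(x - (-2))^2 + (y - (-2))^2 = (x - (-3))^2 + (y - (-3))^2
The x^2 and y^2 terms cancel: -2x + (-2)y = 18 - 8 = 10
Simplify: x + y = -5
Locus: Perpendicular bisector of the segment from (-2, -2) to (-3, -3): the line x + y = -5


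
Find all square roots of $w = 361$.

|w| = 361, arg(w) = 0°
Root modulus = 361^(1/2) = 19
Root arguments: θ_k = (0° + 360°k)/2 for k = 0, 1, ..., 1
Roots: 19, -19


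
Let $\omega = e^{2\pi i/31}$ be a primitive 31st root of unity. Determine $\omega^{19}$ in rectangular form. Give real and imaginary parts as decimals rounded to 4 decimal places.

ω^19 = e^(2πi·19/31) = e^(i·38π/31)
= cos(38π/31) + i sin(38π/31)
= -0.7588 - 0.6514i


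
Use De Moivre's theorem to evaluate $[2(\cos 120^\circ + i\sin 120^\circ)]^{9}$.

By De Moivre: z^n = r^n(cos(nθ) + i sin(nθ))
= 2^9(cos(9*120°) + i sin(9*120°))
= 512(cos 0° + i sin 0°)
= 512


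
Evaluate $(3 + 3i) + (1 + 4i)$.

(3 + 1) + (3 + 4)i = 4 + 7i


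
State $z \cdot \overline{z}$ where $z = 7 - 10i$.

z * conjugate(z) = |z|^2 = a^2 + b^2
= 7^2 + (-10)^2 = 149


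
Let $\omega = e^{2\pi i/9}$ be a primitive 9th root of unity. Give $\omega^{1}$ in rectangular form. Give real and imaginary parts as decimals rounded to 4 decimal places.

ω^1 = e^(2πi·1/9) = e^(i·2π/9)
= cos(2π/9) + i sin(2π/9)
= 0.7660 + 0.6428i


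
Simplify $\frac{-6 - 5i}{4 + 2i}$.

Multiply numerator and denominator by conjugate (4 - 2i):
= (-6 - 5i)(4 - 2i) / (4^2 + 2^2)
= (-34 - 8i) / 20
Divide through by 2: (-17 - 4i) / 10
= -17/10 - (2/5)i


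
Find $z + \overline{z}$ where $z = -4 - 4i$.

z + conjugate(z) = (a + bi) + (a - bi) = 2a
= 2 * (-4) = -8


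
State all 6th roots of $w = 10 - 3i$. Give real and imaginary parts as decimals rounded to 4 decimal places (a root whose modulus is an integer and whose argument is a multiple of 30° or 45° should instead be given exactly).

|w| = sqrt(109) ≈ 10.440307, arg(w) ≈ 343.300756°
Root modulus = sqrt(109)^(1/6) ≈ 1.478378
Root arguments: θ_k = (arg(w) + 360°k)/6 for k = 0, 1, ..., 5
Compute each root as (root modulus)(cos θ_k + i sin θ_k) using full-precision intermediates, then round to 4 decimal places.
Roots: 0.8005 + 1.2429i, -0.6761 + 1.3147i, -1.4766 + 0.0718i, -0.8005 - 1.2429i, 0.6761 - 1.3147i, 1.4766 - 0.0718i


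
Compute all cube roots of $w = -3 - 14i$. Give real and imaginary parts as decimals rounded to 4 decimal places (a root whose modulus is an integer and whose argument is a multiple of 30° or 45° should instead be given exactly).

|w| = sqrt(205) ≈ 14.317821, arg(w) ≈ 257.905243°
Root modulus = sqrt(205)^(1/3) ≈ 2.428244
Root arguments: θ_k = (arg(w) + 360°k)/3 for k = 0, 1, ..., 2
Compute each root as (root modulus)(cos θ_k + i sin θ_k) using full-precision intermediates, then round to 4 decimal places.
Roots: 0.1707 + 2.4222i, -2.1831 - 1.0633i, 2.0124 - 1.3590i


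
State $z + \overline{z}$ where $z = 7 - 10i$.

z + conjugate(z) = (a + bi) + (a - bi) = 2a
= 2 * 7 = 14


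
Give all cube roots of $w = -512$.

|w| = 512, arg(w) = 180°
Root modulus = 512^(1/3) = 8
Root arguments: θ_k = (180° + 360°k)/3 for k = 0, 1, ..., 2
Roots: 4 + 4*sqrt(3)i, -8, 4 - 4*sqrt(3)i


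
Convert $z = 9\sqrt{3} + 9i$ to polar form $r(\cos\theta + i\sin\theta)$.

r = |z| = sqrt(a^2 + b^2) = sqrt((9*sqrt(3))^2 + (9)^2) = sqrt(243 + 81) = sqrt(324) = 18
θ = arctan(b/a) = arctan(9/15.5885) (quadrant-adjusted) = 30°
z = 18(cos 30° + i sin 30°)


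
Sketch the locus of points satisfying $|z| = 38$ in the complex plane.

|z| = 38 means sqrt(x^2 + y^2) = 38
This is a circle of radius 38 centered at the origin


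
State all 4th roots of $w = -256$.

|w| = 256, arg(w) = 180°
Root modulus = 256^(1/4) = 4
Root arguments: θ_k = (180° + 360°k)/4 for k = 0, 1, ..., 3
Roots: 2*sqrt(2) + 2*sqrt(2)i, -2*sqrt(2) + 2*sqrt(2)i, -2*sqrt(2) - 2*sqrt(2)i, 2*sqrt(2) - 2*sqrt(2)i


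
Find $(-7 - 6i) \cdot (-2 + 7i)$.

(a1*a2 - b1*b2) + (a1*b2 + b1*a2)i
= (14 - (-42)) + (-49 + 12)i
= 56 - 37i


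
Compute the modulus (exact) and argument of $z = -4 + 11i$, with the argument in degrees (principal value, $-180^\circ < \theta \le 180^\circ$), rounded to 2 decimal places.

|z| = sqrt((-4)^2 + 11^2) = sqrt(137)
arg(z) = arctan(b/a) = arctan(11/-4) (quadrant-adjusted) = 109.98°


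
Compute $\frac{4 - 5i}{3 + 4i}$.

Multiply numerator and denominator by conjugate (3 - 4i):
= (4 - 5i)(3 - 4i) / (3^2 + 4^2)
= (-8 - 31i) / 25
= -8/25 - (31/25)i


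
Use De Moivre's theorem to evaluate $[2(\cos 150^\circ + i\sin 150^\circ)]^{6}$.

By De Moivre: z^n = r^n(cos(nθ) + i sin(nθ))
= 2^6(cos(6*150°) + i sin(6*150°))
= 64(cos 180° + i sin 180°)
= -64


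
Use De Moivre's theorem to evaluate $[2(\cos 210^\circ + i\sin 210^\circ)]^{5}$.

By De Moivre: z^n = r^n(cos(nθ) + i sin(nθ))
= 2^5(cos(5*210°) + i sin(5*210°))
= 32(cos 330° + i sin 330°)
= 16*sqrt(3) - 16i


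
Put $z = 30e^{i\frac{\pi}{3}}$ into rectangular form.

a = r cos θ = 30 * 1/2 = 15
b = r sin θ = 30 * sqrt(3)/2 = 15*sqrt(3)
z = 15 + 15*sqrt(3)i


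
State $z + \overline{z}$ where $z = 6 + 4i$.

z + conjugate(z) = (a + bi) + (a - bi) = 2a
= 2 * 6 = 12


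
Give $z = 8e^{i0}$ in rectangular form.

a = r cos θ = 8 * 1 = 8
b = r sin θ = 8 * 0 = 0
z = 8


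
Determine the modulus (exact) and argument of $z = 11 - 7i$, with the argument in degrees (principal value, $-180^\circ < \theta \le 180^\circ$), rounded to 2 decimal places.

|z| = sqrt(11^2 + (-7)^2) = sqrt(170)
arg(z) = arctan(b/a) = arctan(-7/11) (quadrant-adjusted) = -32.47°


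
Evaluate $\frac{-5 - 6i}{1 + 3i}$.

Multiply numerator and denominator by conjugate (1 - 3i):
= (-5 - 6i)(1 - 3i) / (1^2 + 3^2)
= (-23 + 9i) / 10
= -23/10 + (9/10)i


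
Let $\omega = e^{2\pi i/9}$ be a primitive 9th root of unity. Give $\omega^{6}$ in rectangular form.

ω^6 = e^(2πi·6/9) = e^(i·4π/3)
= cos(4π/3) + i sin(4π/3)
= -1/2 - (sqrt(3)/2)i


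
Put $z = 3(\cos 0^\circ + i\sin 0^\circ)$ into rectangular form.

a = r cos θ = 3 * 1 = 3
b = r sin θ = 3 * 0 = 0
z = 3


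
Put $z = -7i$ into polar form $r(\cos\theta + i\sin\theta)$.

r = |z| = sqrt(a^2 + b^2) = sqrt((0)^2 + (-7)^2) = sqrt(0 + 49) = sqrt(49) = 7
a = 0 and b < 0, so z lies on the negative imaginary axis: θ = 270°
z = 7(cos 270° + i sin 270°)


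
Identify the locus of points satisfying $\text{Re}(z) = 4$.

Re(z) = x where z = x + yi; the equation x = 4 is satisfied by all points with that x-coordinate
Locus: Vertical line x = 4


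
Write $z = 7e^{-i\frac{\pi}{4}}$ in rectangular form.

a = r cos θ = 7 * sqrt(2)/2 = 7*sqrt(2)/2
b = r sin θ = 7 * -sqrt(2)/2 = -7*sqrt(2)/2
z = 7*sqrt(2)/2 - (7*sqrt(2)/2)i


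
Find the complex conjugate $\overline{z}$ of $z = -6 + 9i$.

If z = a + bi, then conjugate(z) = a - bi
conjugate(-6 + 9i) = -6 - 9i


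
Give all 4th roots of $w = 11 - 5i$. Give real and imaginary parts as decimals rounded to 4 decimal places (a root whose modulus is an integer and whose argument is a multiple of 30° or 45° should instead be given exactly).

|w| = sqrt(146) ≈ 12.083046, arg(w) ≈ 335.556045°
Root modulus = sqrt(146)^(1/4) ≈ 1.864422
Root arguments: θ_k = (arg(w) + 360°k)/4 for k = 0, 1, ..., 3
Compute each root as (root modulus)(cos θ_k + i sin θ_k) using full-precision intermediates, then round to 4 decimal places.
Roots: 0.1985 + 1.8538i, -1.8538 + 0.1985i, -0.1985 - 1.8538i, 1.8538 - 0.1985i


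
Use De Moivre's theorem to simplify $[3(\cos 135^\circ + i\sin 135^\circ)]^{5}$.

By De Moivre: z^n = r^n(cos(nθ) + i sin(nθ))
= 3^5(cos(5*135°) + i sin(5*135°))
= 243(cos 315° + i sin 315°)
= 243*sqrt(2)/2 - (243*sqrt(2)/2)i


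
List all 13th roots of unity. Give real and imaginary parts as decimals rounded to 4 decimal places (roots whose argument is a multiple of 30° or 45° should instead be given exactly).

ω_k = e^(2πik/13) = cos(2πk/13) + i sin(2πk/13) for k = 0, 1, ..., 12
Roots: 1, 0.8855 + 0.4647i, 0.5681 + 0.8230i, 0.1205 + 0.9927i, -0.3546 + 0.9350i, -0.7485 + 0.6631i, -0.9709 + 0.2393i, -0.9709 - 0.2393i, -0.7485 - 0.6631i, -0.3546 - 0.9350i, 0.1205 - 0.9927i, 0.5681 - 0.8230i, 0.8855 - 0.4647i


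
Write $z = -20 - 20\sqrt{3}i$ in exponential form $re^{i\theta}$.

r = |z| = sqrt((-20)^2 + (-20*sqrt(3))^2) = sqrt(400 + 1200) = sqrt(1600) = 40
θ = arctan(b/a) = arctan(-34.641/-20) (quadrant-adjusted) = 240° = 4π/3
z = 40e^(i*4π/3)


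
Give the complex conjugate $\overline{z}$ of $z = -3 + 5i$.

If z = a + bi, then conjugate(z) = a - bi
conjugate(-3 + 5i) = -3 - 5i


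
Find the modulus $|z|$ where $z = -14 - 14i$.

|z| = sqrt(a^2 + b^2) = sqrt((-14)^2 + (-14)^2) = sqrt(392) = sqrt(392)


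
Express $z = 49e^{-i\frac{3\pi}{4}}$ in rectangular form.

a = r cos θ = 49 * -sqrt(2)/2 = -49*sqrt(2)/2
b = r sin θ = 49 * -sqrt(2)/2 = -49*sqrt(2)/2
z = -49*sqrt(2)/2 - (49*sqrt(2)/2)i


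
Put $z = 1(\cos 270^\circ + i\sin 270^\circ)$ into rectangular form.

a = r cos θ = 1 * 0 = 0
b = r sin θ = 1 * -1 = -1
z = -i


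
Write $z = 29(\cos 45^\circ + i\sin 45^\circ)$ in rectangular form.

a = r cos θ = 29 * sqrt(2)/2 = 29*sqrt(2)/2
b = r sin θ = 29 * sqrt(2)/2 = 29*sqrt(2)/2
z = 29*sqrt(2)/2 + (29*sqrt(2)/2)i


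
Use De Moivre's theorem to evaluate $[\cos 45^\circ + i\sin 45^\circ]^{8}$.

By De Moivre: z^n = r^n(cos(nθ) + i sin(nθ))
= 1^8(cos(8*45°) + i sin(8*45°))
= 1(cos 0° + i sin 0°)
= 1


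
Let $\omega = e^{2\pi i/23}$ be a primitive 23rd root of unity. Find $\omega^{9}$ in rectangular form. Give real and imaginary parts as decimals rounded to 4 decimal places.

ω^9 = e^(2πi·9/23) = e^(i·18π/23)
= cos(18π/23) + i sin(18π/23)
= -0.7757 + 0.6311i


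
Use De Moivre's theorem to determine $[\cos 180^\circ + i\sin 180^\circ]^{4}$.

By De Moivre: z^n = r^n(cos(nθ) + i sin(nθ))
= 1^4(cos(4*180°) + i sin(4*180°))
= 1(cos 0° + i sin 0°)
= 1


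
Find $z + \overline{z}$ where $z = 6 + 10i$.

z + conjugate(z) = (a + bi) + (a - bi) = 2a
= 2 * 6 = 12


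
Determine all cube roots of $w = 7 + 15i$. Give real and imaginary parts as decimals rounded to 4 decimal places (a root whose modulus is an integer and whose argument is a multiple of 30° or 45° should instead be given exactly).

|w| = sqrt(274) ≈ 16.552945, arg(w) ≈ 64.983107°
Root modulus = sqrt(274)^(1/3) ≈ 2.548542
Root arguments: θ_k = (arg(w) + 360°k)/3 for k = 0, 1, ..., 2
Compute each root as (root modulus)(cos θ_k + i sin θ_k) using full-precision intermediates, then round to 4 decimal places.
Roots: 2.3686 + 0.9407i, -1.9990 + 1.5809i, -0.3696 - 2.5216i


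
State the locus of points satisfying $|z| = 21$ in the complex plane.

|z| = 21 means sqrt(x^2 + y^2) = 21
This is a circle of radius 21 centered at the origin


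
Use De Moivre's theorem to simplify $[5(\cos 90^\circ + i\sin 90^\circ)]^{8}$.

By De Moivre: z^n = r^n(cos(nθ) + i sin(nθ))
= 5^8(cos(8*90°) + i sin(8*90°))
= 390625(cos 0° + i sin 0°)
= 390625


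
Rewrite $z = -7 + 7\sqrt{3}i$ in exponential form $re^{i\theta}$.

r = |z| = sqrt((-7)^2 + (7*sqrt(3))^2) = sqrt(49 + 147) = sqrt(196) = 14
θ = arctan(b/a) = arctan(12.1244/-7) (quadrant-adjusted) = 120° = 2π/3
z = 14e^(i*2π/3)


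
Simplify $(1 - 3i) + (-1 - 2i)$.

(1 + (-1)) + (-3 + (-2))i = -5i


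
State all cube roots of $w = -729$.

|w| = 729, arg(w) = 180°
Root modulus = 729^(1/3) = 9
Root arguments: θ_k = (180° + 360°k)/3 for k = 0, 1, ..., 2
Roots: 9/2 + (9*sqrt(3)/2)i, -9, 9/2 - (9*sqrt(3)/2)i


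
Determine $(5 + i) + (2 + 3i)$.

(5 + 2) + (1 + 3)i = 7 + 4i


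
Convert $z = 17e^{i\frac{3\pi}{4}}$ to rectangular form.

a = r cos θ = 17 * -sqrt(2)/2 = -17*sqrt(2)/2
b = r sin θ = 17 * sqrt(2)/2 = 17*sqrt(2)/2
z = -17*sqrt(2)/2 + (17*sqrt(2)/2)i


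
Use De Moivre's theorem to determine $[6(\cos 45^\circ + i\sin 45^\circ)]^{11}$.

By De Moivre: z^n = r^n(cos(nθ) + i sin(nθ))
= 6^11(cos(11*45°) + i sin(11*45°))
= 362797056(cos 135° + i sin 135°)
= -181398528*sqrt(2) + 181398528*sqrt(2)i


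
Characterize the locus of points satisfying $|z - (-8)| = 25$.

|z - z0| = r describes a circle centered at z0 with radius r
Here z0 = -8 and r = 25
Locus: Circle centered at (-8, 0) with radius 25


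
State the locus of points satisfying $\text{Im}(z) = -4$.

Im(z) = y where z = x + yi; the equation y = -4 is satisfied by all points with that y-coordinate
Locus: Horizontal line y = -4


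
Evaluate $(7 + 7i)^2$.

(a + bi)^2 = a^2 - b^2 + 2abi
= 7^2 - 7^2 + 2*7*7i
= 98i


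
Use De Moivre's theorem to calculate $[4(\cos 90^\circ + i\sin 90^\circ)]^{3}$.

By De Moivre: z^n = r^n(cos(nθ) + i sin(nθ))
= 4^3(cos(3*90°) + i sin(3*90°))
= 64(cos 270° + i sin 270°)
= -64i


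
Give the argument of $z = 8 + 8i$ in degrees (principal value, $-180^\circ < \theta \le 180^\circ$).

θ = arctan(b/a) = arctan(8/8) (quadrant-adjusted) = 45°


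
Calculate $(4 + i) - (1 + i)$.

(4 - 1) + (1 - 1)i = 3


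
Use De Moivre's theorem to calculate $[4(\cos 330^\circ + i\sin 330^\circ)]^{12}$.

By De Moivre: z^n = r^n(cos(nθ) + i sin(nθ))
= 4^12(cos(12*330°) + i sin(12*330°))
= 16777216(cos 0° + i sin 0°)
= 16777216


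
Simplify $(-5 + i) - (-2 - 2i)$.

(-5 - (-2)) + (1 - (-2))i = -3 + 3i


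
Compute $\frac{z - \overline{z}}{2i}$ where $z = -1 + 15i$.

z - conjugate(z) = 2bi
(z - conjugate(z))/(2i) = 2bi/(2i) = b = 15


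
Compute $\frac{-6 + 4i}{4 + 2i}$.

Multiply numerator and denominator by conjugate (4 - 2i):
= (-6 + 4i)(4 - 2i) / (4^2 + 2^2)
= (-16 + 28i) / 20
Divide through by 4: (-4 + 7i) / 5
= -4/5 + (7/5)i


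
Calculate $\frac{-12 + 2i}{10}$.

Divisor is real, so divide each part by 10:
= -6/5 + (1/5)i


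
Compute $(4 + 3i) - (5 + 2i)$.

(4 - 5) + (3 - 2)i = -1 + i


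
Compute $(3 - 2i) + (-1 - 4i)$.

(3 + (-1)) + (-2 + (-4))i = 2 - 6i


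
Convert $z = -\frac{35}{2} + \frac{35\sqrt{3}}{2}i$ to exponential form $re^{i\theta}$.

r = |z| = sqrt((-35/2)^2 + (35*sqrt(3)/2)^2) = sqrt(1225/4 + 3675/4) = sqrt(1225) = 35
θ = arctan(b/a) = arctan(30.3109/-17.5) (quadrant-adjusted) = 120° = 2π/3
z = 35e^(i*2π/3)


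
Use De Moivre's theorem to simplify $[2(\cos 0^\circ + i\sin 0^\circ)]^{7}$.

By De Moivre: z^n = r^n(cos(nθ) + i sin(nθ))
= 2^7(cos(7*0°) + i sin(7*0°))
= 128(cos 0° + i sin 0°)
= 128


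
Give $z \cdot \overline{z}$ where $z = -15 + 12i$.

z * conjugate(z) = |z|^2 = a^2 + b^2
= (-15)^2 + 12^2 = 369


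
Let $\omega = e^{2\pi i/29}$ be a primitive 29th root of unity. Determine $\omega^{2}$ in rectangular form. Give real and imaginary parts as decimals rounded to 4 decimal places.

ω^2 = e^(2πi·2/29) = e^(i·4π/29)
= cos(4π/29) + i sin(4π/29)
= 0.9076 + 0.4199i


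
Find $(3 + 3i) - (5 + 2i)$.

(3 - 5) + (3 - 2)i = -2 + i


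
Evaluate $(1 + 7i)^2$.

(a + bi)^2 = a^2 - b^2 + 2abi
= 1^2 - 7^2 + 2*1*7i
= -48 + 14i


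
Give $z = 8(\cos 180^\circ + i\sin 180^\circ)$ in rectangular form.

a = r cos θ = 8 * -1 = -8
b = r sin θ = 8 * 0 = 0
z = -8


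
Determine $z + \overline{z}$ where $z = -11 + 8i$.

z + conjugate(z) = (a + bi) + (a - bi) = 2a
= 2 * (-11) = -22


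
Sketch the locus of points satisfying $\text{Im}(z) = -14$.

Im(z) = y where z = x + yi; the equation y = -14 is satisfied by all points with that y-coordinate
Locus: Horizontal line y = -14


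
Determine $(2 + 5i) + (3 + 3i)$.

(2 + 3) + (5 + 3)i = 5 + 8i


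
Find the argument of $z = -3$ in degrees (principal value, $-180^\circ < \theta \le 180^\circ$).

b = 0 and a < 0, so z lies on the negative real axis: θ = 180°


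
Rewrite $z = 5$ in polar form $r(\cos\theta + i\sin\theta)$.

r = |z| = sqrt(a^2 + b^2) = sqrt((5)^2 + (0)^2) = sqrt(25 + 0) = sqrt(25) = 5
b = 0 and a > 0, so z lies on the positive real axis: θ = 0°
z = 5(cos 0° + i sin 0°)


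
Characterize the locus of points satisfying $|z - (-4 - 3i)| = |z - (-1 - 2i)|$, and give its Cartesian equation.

|z - z1| = |z - z2| means z is equidistant from z1 and z2,
i.e. the perpendicular bisector of the segment from (-4, -3) to (-1, -2) (midpoint (-5/2, -5/2)).
With z = x + yi, square both sides:
(x - (-4))^2 + (y - (-3))^2 = (x - (-1))^2 + (y - (-2))^2
The x^2 and y^2 terms cancel: 6x + 2y = 5 - 25 = -20
Simplify: 3x + y = -10
Locus: Perpendicular bisector of the segment from (-4, -3) to (-1, -2): the line 3x + y = -10


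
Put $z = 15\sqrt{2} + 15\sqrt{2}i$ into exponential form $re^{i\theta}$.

r = |z| = sqrt((15*sqrt(2))^2 + (15*sqrt(2))^2) = sqrt(450 + 450) = sqrt(900) = 30
θ = arctan(b/a) = arctan(21.2132/21.2132) (quadrant-adjusted) = 45° = π/4
z = 30e^(i*π/4)


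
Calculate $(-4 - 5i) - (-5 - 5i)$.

(-4 - (-5)) + (-5 - (-5))i = 1


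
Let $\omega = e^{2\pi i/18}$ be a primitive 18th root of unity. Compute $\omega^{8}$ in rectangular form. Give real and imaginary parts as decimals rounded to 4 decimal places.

ω^8 = e^(2πi·8/18) = e^(i·8π/9)
= cos(8π/9) + i sin(8π/9)
= -0.9397 + 0.3420i


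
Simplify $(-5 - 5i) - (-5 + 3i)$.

(-5 - (-5)) + (-5 - 3)i = -8i


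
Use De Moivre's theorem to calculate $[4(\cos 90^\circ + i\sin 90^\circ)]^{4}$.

By De Moivre: z^n = r^n(cos(nθ) + i sin(nθ))
= 4^4(cos(4*90°) + i sin(4*90°))
= 256(cos 0° + i sin 0°)
= 256


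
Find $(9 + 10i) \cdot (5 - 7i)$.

(a1*a2 - b1*b2) + (a1*b2 + b1*a2)i
= (45 - (-70)) + (-63 + 50)i
= 115 - 13i


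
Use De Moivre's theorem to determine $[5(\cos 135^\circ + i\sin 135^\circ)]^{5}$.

By De Moivre: z^n = r^n(cos(nθ) + i sin(nθ))
= 5^5(cos(5*135°) + i sin(5*135°))
= 3125(cos 315° + i sin 315°)
= 3125*sqrt(2)/2 - (3125*sqrt(2)/2)i


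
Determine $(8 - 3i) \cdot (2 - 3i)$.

(a1*a2 - b1*b2) + (a1*b2 + b1*a2)i
= (16 - 9) + (-24 + (-6))i
= 7 - 30i


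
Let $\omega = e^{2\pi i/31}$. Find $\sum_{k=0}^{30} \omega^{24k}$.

Let ζ = ω^24 = e^(2πi·24/31). Since 31 ∤ 24, ζ ≠ 1.
Sum = Σ_{k=0}^{30} ζ^k = (ζ^31 - 1)/(ζ - 1) = (ω^{24·31} - 1)/(ζ - 1) = (1 - 1)/(ζ - 1) = 0


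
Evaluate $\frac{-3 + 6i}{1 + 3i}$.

Multiply numerator and denominator by conjugate (1 - 3i):
= (-3 + 6i)(1 - 3i) / (1^2 + 3^2)
= (15 + 15i) / 10
Divide through by 5: (3 + 3i) / 2
= 3/2 + (3/2)i


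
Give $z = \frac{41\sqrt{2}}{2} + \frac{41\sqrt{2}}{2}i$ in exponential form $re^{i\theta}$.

r = |z| = sqrt((41*sqrt(2)/2)^2 + (41*sqrt(2)/2)^2) = sqrt(1681/2 + 1681/2) = sqrt(1681) = 41
θ = arctan(b/a) = arctan(28.9914/28.9914) (quadrant-adjusted) = 45° = π/4
z = 41e^(i*π/4)


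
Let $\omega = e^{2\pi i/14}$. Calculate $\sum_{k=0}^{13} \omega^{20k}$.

Let ζ = ω^20 = e^(2πi·20/14). Since 14 ∤ 20, ζ ≠ 1.
Sum = Σ_{k=0}^{13} ζ^k = (ζ^14 - 1)/(ζ - 1) = (ω^{20·14} - 1)/(ζ - 1) = (1 - 1)/(ζ - 1) = 0


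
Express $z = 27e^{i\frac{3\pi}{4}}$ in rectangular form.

a = r cos θ = 27 * -sqrt(2)/2 = -27*sqrt(2)/2
b = r sin θ = 27 * sqrt(2)/2 = 27*sqrt(2)/2
z = -27*sqrt(2)/2 + (27*sqrt(2)/2)i


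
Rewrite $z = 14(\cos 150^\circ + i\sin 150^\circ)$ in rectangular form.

a = r cos θ = 14 * -sqrt(3)/2 = -7*sqrt(3)
b = r sin θ = 14 * 1/2 = 7
z = -7*sqrt(3) + 7i


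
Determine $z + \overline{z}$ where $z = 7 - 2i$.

z + conjugate(z) = (a + bi) + (a - bi) = 2a
= 2 * 7 = 14


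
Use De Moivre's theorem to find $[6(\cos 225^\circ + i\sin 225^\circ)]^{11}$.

By De Moivre: z^n = r^n(cos(nθ) + i sin(nθ))
= 6^11(cos(11*225°) + i sin(11*225°))
= 362797056(cos 315° + i sin 315°)
= 181398528*sqrt(2) - 181398528*sqrt(2)i


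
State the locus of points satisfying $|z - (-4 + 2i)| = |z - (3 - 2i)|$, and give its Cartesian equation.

|z - z1| = |z - z2| means z is equidistant from z1 and z2,
i.e. the perpendicular bisector of the segment from (-4, 2) to (3, -2) (midpoint (-1/2, 0)).
With z = x + yi, square both sides:
(x - (-4))^2 + (y - 2)^2 = (x - 3)^2 + (y - (-2))^2
The x^2 and y^2 terms cancel: 14x + (-8)y = 13 - 20 = -7
Simplify: 14x - 8y = -7
Locus: Perpendicular bisector of the segment from (-4, 2) to (3, -2): the line 14x - 8y = -7


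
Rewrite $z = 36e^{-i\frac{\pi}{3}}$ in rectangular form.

a = r cos θ = 36 * 1/2 = 18
b = r sin θ = 36 * -sqrt(3)/2 = -18*sqrt(3)
z = 18 - 18*sqrt(3)i


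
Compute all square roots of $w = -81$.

|w| = 81, arg(w) = 180°
Root modulus = 81^(1/2) = 9
Root arguments: θ_k = (180° + 360°k)/2 for k = 0, 1, ..., 1
Roots: 9i, -9i


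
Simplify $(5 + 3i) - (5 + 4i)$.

(5 - 5) + (3 - 4)i = -i


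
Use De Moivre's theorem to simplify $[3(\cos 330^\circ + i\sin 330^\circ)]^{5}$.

By De Moivre: z^n = r^n(cos(nθ) + i sin(nθ))
= 3^5(cos(5*330°) + i sin(5*330°))
= 243(cos 210° + i sin 210°)
= -243*sqrt(3)/2 - (243/2)i


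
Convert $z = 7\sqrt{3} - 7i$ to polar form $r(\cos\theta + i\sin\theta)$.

r = |z| = sqrt(a^2 + b^2) = sqrt((7*sqrt(3))^2 + (-7)^2) = sqrt(147 + 49) = sqrt(196) = 14
θ = arctan(b/a) = arctan(-7/12.1244) (quadrant-adjusted) = 330°
z = 14(cos 330° + i sin 330°)


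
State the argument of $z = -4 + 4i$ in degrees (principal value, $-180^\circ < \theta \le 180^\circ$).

θ = arctan(b/a) = arctan(4/-4) (quadrant-adjusted) = 135°


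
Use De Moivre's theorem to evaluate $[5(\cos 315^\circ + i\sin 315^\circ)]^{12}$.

By De Moivre: z^n = r^n(cos(nθ) + i sin(nθ))
= 5^12(cos(12*315°) + i sin(12*315°))
= 244140625(cos 180° + i sin 180°)
= -244140625


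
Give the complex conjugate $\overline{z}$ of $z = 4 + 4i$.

If z = a + bi, then conjugate(z) = a - bi
conjugate(4 + 4i) = 4 - 4i


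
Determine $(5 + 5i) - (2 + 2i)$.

(5 - 2) + (5 - 2)i = 3 + 3i


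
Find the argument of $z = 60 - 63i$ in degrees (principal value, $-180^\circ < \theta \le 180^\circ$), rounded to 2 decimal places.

θ = arctan(b/a) = arctan(-63/60) (quadrant-adjusted) = -46.40°


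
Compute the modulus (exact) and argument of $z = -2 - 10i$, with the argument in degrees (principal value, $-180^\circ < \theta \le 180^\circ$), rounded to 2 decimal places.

|z| = sqrt((-2)^2 + (-10)^2) = sqrt(104)
arg(z) = arctan(b/a) = arctan(-10/-2) (quadrant-adjusted) = -101.31°


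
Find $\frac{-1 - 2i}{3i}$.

Multiply numerator and denominator by conjugate (-3i):
= (-1 - 2i)(-3i) / (0^2 + 3^2)
= (-6 + 3i) / 9
Divide through by 3: (-2 + i) / 3
= -2/3 + (1/3)i


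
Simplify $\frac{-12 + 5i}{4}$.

Divisor is real, so divide each part by 4:
= -3 + (5/4)i


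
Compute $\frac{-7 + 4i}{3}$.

Divisor is real, so divide each part by 3:
= -7/3 + (4/3)i


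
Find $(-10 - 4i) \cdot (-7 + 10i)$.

(a1*a2 - b1*b2) + (a1*b2 + b1*a2)i
= (70 - (-40)) + (-100 + 28)i
= 110 - 72i


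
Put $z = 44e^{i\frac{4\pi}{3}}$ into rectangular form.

a = r cos θ = 44 * -1/2 = -22
b = r sin θ = 44 * -sqrt(3)/2 = -22*sqrt(3)
z = -22 - 22*sqrt(3)i


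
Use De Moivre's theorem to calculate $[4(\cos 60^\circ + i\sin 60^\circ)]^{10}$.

By De Moivre: z^n = r^n(cos(nθ) + i sin(nθ))
= 4^10(cos(10*60°) + i sin(10*60°))
= 1048576(cos 240° + i sin 240°)
= -524288 - 524288*sqrt(3)i


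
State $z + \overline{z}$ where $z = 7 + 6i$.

z + conjugate(z) = (a + bi) + (a - bi) = 2a
= 2 * 7 = 14


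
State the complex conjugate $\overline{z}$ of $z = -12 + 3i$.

If z = a + bi, then conjugate(z) = a - bi
conjugate(-12 + 3i) = -12 - 3i


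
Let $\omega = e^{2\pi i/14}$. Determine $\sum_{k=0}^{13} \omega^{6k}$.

Let ζ = ω^6 = e^(2πi·6/14). Since 14 ∤ 6, ζ ≠ 1.
Sum = Σ_{k=0}^{13} ζ^k = (ζ^14 - 1)/(ζ - 1) = (ω^{6·14} - 1)/(ζ - 1) = (1 - 1)/(ζ - 1) = 0


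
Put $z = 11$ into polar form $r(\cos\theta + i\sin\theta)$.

r = |z| = sqrt(a^2 + b^2) = sqrt((11)^2 + (0)^2) = sqrt(121 + 0) = sqrt(121) = 11
b = 0 and a > 0, so z lies on the positive real axis: θ = 0°
z = 11(cos 0° + i sin 0°)


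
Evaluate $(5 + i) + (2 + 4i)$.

(5 + 2) + (1 + 4)i = 7 + 5i


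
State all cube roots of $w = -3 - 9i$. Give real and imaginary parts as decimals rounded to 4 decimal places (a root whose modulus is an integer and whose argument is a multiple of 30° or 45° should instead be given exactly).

|w| = sqrt(90) ≈ 9.486833, arg(w) ≈ 251.565051°
Root modulus = sqrt(90)^(1/3) ≈ 2.116933
Root arguments: θ_k = (arg(w) + 360°k)/3 for k = 0, 1, ..., 2
Compute each root as (root modulus)(cos θ_k + i sin θ_k) using full-precision intermediates, then round to 4 decimal places.
Roots: 0.2266 + 2.1048i, -1.9361 - 0.8561i, 1.7095 - 1.2486i


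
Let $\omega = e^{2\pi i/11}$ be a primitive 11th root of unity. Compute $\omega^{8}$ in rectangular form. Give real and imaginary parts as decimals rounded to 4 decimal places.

ω^8 = e^(2πi·8/11) = e^(i·16π/11)
= cos(16π/11) + i sin(16π/11)
= -0.1423 - 0.9898i


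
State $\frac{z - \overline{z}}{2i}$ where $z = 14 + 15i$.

z - conjugate(z) = 2bi
(z - conjugate(z))/(2i) = 2bi/(2i) = b = 15


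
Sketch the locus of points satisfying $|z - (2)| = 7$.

|z - z0| = r describes a circle centered at z0 with radius r
Here z0 = 2 and r = 7
Locus: Circle centered at (2, 0) with radius 7


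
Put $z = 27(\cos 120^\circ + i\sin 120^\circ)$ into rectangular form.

a = r cos θ = 27 * -1/2 = -27/2
b = r sin θ = 27 * sqrt(3)/2 = 27*sqrt(3)/2
z = -27/2 + (27*sqrt(3)/2)i


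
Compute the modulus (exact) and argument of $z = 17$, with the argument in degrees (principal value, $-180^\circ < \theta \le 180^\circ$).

|z| = sqrt(17^2 + 0^2) = 17
b = 0 and a > 0, so z lies on the positive real axis: arg(z) = 0°


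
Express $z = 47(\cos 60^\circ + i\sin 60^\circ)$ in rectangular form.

a = r cos θ = 47 * 1/2 = 47/2
b = r sin θ = 47 * sqrt(3)/2 = 47*sqrt(3)/2
z = 47/2 + (47*sqrt(3)/2)i


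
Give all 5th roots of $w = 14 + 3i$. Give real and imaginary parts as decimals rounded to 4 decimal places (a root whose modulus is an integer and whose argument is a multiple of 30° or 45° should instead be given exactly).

|w| = sqrt(205) ≈ 14.317821, arg(w) ≈ 12.094757°
Root modulus = sqrt(205)^(1/5) ≈ 1.702846
Root arguments: θ_k = (arg(w) + 360°k)/5 for k = 0, 1, ..., 4
Compute each root as (root modulus)(cos θ_k + i sin θ_k) using full-precision intermediates, then round to 4 decimal places.
Roots: 1.7013 + 0.0719i, 0.4574 + 1.6403i, -1.4186 + 0.9419i, -1.3342 - 1.0582i, 0.5941 - 1.5959i


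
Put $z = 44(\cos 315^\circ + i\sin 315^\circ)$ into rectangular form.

a = r cos θ = 44 * sqrt(2)/2 = 22*sqrt(2)
b = r sin θ = 44 * -sqrt(2)/2 = -22*sqrt(2)
z = 22*sqrt(2) - 22*sqrt(2)i


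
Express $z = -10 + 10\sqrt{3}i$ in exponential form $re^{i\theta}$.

r = |z| = sqrt((-10)^2 + (10*sqrt(3))^2) = sqrt(100 + 300) = sqrt(400) = 20
θ = arctan(b/a) = arctan(17.3205/-10) (quadrant-adjusted) = 120° = 2π/3
z = 20e^(i*2π/3)


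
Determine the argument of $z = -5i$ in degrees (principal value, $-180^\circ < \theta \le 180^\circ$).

a = 0 and b < 0, so z lies on the negative imaginary axis: θ = -90°


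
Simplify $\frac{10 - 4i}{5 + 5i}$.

Multiply numerator and denominator by conjugate (5 - 5i):
= (10 - 4i)(5 - 5i) / (5^2 + 5^2)
= (30 - 70i) / 50
Divide through by 10: (3 - 7i) / 5
= 3/5 - (7/5)i


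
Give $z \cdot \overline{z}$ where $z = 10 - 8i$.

z * conjugate(z) = |z|^2 = a^2 + b^2
= 10^2 + (-8)^2 = 164


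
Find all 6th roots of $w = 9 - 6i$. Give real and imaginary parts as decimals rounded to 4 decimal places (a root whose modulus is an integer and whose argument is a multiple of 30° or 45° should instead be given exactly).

|w| = sqrt(117) ≈ 10.816654, arg(w) ≈ 326.309932°
Root modulus = sqrt(117)^(1/6) ≈ 1.487130
Root arguments: θ_k = (arg(w) + 360°k)/6 for k = 0, 1, ..., 5
Compute each root as (root modulus)(cos θ_k + i sin θ_k) using full-precision intermediates, then round to 4 decimal places.
Roots: 0.8660 + 1.2090i, -0.6140 + 1.3545i, -1.4800 + 0.1455i, -0.8660 - 1.2090i, 0.6140 - 1.3545i, 1.4800 - 0.1455i


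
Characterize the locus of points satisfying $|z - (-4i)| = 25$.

|z - z0| = r describes a circle centered at z0 with radius r
Here z0 = -4i and r = 25
Locus: Circle centered at (0, -4) with radius 25


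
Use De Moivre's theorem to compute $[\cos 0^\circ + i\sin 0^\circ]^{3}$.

By De Moivre: z^n = r^n(cos(nθ) + i sin(nθ))
= 1^3(cos(3*0°) + i sin(3*0°))
= 1(cos 0° + i sin 0°)
= 1


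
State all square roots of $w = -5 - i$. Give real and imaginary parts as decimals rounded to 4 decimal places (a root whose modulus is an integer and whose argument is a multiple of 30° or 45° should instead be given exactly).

|w| = sqrt(26) ≈ 5.099020, arg(w) ≈ 191.309932°
Root modulus = sqrt(26)^(1/2) ≈ 2.258101
Root arguments: θ_k = (arg(w) + 360°k)/2 for k = 0, 1, ..., 1
Compute each root as (root modulus)(cos θ_k + i sin θ_k) using full-precision intermediates, then round to 4 decimal places.
Roots: -0.2225 + 2.2471i, 0.2225 - 2.2471i


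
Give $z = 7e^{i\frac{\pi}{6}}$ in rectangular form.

a = r cos θ = 7 * sqrt(3)/2 = 7*sqrt(3)/2
b = r sin θ = 7 * 1/2 = 7/2
z = 7*sqrt(3)/2 + (7/2)i


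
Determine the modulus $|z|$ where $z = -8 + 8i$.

|z| = sqrt(a^2 + b^2) = sqrt((-8)^2 + 8^2) = sqrt(128) = sqrt(128)


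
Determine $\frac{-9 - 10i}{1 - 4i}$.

Multiply numerator and denominator by conjugate (1 + 4i):
= (-9 - 10i)(1 + 4i) / (1^2 + (-4)^2)
= (31 - 46i) / 17
= 31/17 - (46/17)i


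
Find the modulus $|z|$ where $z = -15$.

|z| = sqrt(a^2 + b^2) = sqrt((-15)^2 + 0^2) = sqrt(225) = 15


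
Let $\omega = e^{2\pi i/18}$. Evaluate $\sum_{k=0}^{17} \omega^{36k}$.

Since 18 divides 36, ω^36 = (ω^18)^2 = 1^2 = 1, so every term is 1.
Sum = 18 · 1 = 18


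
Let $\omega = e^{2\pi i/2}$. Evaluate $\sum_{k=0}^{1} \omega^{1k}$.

Let ζ = ω^1 = e^(2πi·1/2). Since 2 ∤ 1, ζ ≠ 1.
Sum = Σ_{k=0}^{1} ζ^k = (ζ^2 - 1)/(ζ - 1) = (ω^{1·2} - 1)/(ζ - 1) = (1 - 1)/(ζ - 1) = 0


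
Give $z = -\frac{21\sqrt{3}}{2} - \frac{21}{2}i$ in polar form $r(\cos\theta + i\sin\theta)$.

r = |z| = sqrt(a^2 + b^2) = sqrt((-21*sqrt(3)/2)^2 + (-21/2)^2) = sqrt(1323/4 + 441/4) = sqrt(441) = 21
θ = arctan(b/a) = arctan(-10.5/-18.1865) (quadrant-adjusted) = 210°
z = 21(cos 210° + i sin 210°)


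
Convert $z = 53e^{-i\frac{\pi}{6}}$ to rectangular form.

a = r cos θ = 53 * sqrt(3)/2 = 53*sqrt(3)/2
b = r sin θ = 53 * -1/2 = -53/2
z = 53*sqrt(3)/2 - (53/2)i


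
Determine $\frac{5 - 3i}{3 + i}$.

Multiply numerator and denominator by conjugate (3 - i):
= (5 - 3i)(3 - i) / (3^2 + 1^2)
= (12 - 14i) / 10
Divide through by 2: (6 - 7i) / 5
= 6/5 - (7/5)i


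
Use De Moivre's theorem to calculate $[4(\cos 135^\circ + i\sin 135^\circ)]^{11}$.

By De Moivre: z^n = r^n(cos(nθ) + i sin(nθ))
= 4^11(cos(11*135°) + i sin(11*135°))
= 4194304(cos 45° + i sin 45°)
= 2097152*sqrt(2) + 2097152*sqrt(2)i


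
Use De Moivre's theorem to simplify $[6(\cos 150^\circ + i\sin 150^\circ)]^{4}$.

By De Moivre: z^n = r^n(cos(nθ) + i sin(nθ))
= 6^4(cos(4*150°) + i sin(4*150°))
= 1296(cos 240° + i sin 240°)
= -648 - 648*sqrt(3)i


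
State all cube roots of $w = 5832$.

|w| = 5832, arg(w) = 0°
Root modulus = 5832^(1/3) = 18
Root arguments: θ_k = (0° + 360°k)/3 for k = 0, 1, ..., 2
Roots: 18, -9 + 9*sqrt(3)i, -9 - 9*sqrt(3)i


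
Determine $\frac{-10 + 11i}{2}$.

Divisor is real, so divide each part by 2:
= -5 + (11/2)i


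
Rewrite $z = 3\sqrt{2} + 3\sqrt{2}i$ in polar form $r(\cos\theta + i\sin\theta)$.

r = |z| = sqrt(a^2 + b^2) = sqrt((3*sqrt(2))^2 + (3*sqrt(2))^2) = sqrt(18 + 18) = sqrt(36) = 6
θ = arctan(b/a) = arctan(4.2426/4.2426) (quadrant-adjusted) = 45°
z = 6(cos 45° + i sin 45°)


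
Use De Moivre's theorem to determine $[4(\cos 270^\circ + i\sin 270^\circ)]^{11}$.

By De Moivre: z^n = r^n(cos(nθ) + i sin(nθ))
= 4^11(cos(11*270°) + i sin(11*270°))
= 4194304(cos 90° + i sin 90°)
= 4194304i
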